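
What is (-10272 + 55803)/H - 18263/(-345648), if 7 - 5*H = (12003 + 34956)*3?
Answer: -7611578663/4869143376 ≈ -1.5632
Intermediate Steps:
H = -28174 (H = 7/5 - (12003 + 34956)*3/5 = 7/5 - 46959*3/5 = 7/5 - 1/5*140877 = 7/5 - 140877/5 = -28174)
(-10272 + 55803)/H - 18263/(-345648) = (-10272 + 55803)/(-28174) - 18263/(-345648) = 45531*(-1/28174) - 18263*(-1/345648) = -45531/28174 + 18263/345648 = -7611578663/4869143376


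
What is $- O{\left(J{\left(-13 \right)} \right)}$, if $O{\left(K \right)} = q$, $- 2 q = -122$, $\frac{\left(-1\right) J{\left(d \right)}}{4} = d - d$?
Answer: $-61$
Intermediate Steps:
$J{\left(d \right)} = 0$ ($J{\left(d \right)} = - 4 \left(d - d\right) = \left(-4\right) 0 = 0$)
$q = 61$ ($q = \left(- \frac{1}{2}\right) \left(-122\right) = 61$)
$O{\left(K \right)} = 61$
$- O{\left(J{\left(-13 \right)} \right)} = \left(-1\right) 61 = -61$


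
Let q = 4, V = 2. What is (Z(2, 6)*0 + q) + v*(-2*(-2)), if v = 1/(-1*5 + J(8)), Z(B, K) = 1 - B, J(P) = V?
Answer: 8/3 ≈ 2.6667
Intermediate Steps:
J(P) = 2
v = -1/3 (v = 1/(-1*5 + 2) = 1/(-5 + 2) = 1/(-3) = -1/3 ≈ -0.33333)
(Z(2, 6)*0 + q) + v*(-2*(-2)) = ((1 - 1*2)*0 + 4) - (-2)*(-2)/3 = ((1 - 2)*0 + 4) - 1/3*4 = (-1*0 + 4) - 4/3 = (0 + 4) - 4/3 = 4 - 4/3 = 8/3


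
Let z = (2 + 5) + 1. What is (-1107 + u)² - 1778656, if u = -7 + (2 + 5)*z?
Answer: -659292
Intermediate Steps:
z = 8 (z = 7 + 1 = 8)
u = 49 (u = -7 + (2 + 5)*8 = -7 + 7*8 = -7 + 56 = 49)
(-1107 + u)² - 1778656 = (-1107 + 49)² - 1778656 = (-1058)² - 1778656 = 1119364 - 1778656 = -659292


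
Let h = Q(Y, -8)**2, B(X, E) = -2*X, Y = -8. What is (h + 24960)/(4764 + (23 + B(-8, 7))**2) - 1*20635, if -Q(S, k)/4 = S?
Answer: -129664991/6285 ≈ -20631.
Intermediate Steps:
Q(S, k) = -4*S
h = 1024 (h = (-4*(-8))**2 = 32**2 = 1024)
(h + 24960)/(4764 + (23 + B(-8, 7))**2) - 1*20635 = (1024 + 24960)/(4764 + (23 - 2*(-8))**2) - 1*20635 = 25984/(4764 + (23 + 16)**2) - 20635 = 25984/(4764 + 39**2) - 20635 = 25984/(4764 + 1521) - 20635 = 25984/6285 - 20635 = -129664991/6285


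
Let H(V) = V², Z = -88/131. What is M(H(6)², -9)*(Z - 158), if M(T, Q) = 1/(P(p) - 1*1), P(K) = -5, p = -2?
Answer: 10393/393 ≈ 26.445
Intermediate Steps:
Z = -88/131 (Z = -88*1/131 = -88/131 ≈ -0.67176)
M(T, Q) = -⅙ (M(T, Q) = 1/(-5 - 1*1) = 1/(-5 - 1) = 1/(-6) = -⅙)
M(H(6)², -9)*(Z - 158) = -(-88/131 - 158)/6 = -⅙*(-20786/131) = 10393/393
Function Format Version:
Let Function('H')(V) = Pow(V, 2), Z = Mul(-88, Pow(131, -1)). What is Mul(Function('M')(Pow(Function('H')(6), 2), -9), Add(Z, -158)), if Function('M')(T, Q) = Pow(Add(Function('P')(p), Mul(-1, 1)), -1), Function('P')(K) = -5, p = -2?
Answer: Rational(10393, 393) ≈ 26.445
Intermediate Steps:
Z = Rational(-88, 131) (Z = Mul(-88, Rational(1, 131)) = Rational(-88, 131) ≈ -0.67176)
Function('M')(T, Q) = Rational(-1, 6) (Function('M')(T, Q) = Pow(Add(-5, Mul(-1, 1)), -1) = Pow(Add(-5, -1), -1) = Pow(-6, -1) = Rational(-1, 6))
Mul(Function('M')(Pow(Function('H')(6), 2), -9), Add(Z, -158)) = Mul(Rational(-1, 6), Add(Rational(-88, 131), -158)) = Mul(Rational(-1, 6), Rational(-20786, 131)) = Rational(10393, 393)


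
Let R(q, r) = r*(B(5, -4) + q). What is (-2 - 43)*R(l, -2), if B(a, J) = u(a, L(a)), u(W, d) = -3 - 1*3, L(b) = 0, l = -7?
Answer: -1170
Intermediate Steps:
u(W, d) = -6 (u(W, d) = -3 - 3 = -6)
B(a, J) = -6
R(q, r) = r*(-6 + q)
(-2 - 43)*R(l, -2) = (-2 - 43)*(-2*(-6 - 7)) = -(-90)*(-13) = -45*26 = -1170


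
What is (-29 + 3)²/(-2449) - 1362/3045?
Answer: -1797986/2485735 ≈ -0.72332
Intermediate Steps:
(-29 + 3)²/(-2449) - 1362/3045 = (-26)²*(-1/2449) - 1362*1/3045 = 676*(-1/2449) - 454/1015 = -676/2449 - 454/1015 = -1797986/2485735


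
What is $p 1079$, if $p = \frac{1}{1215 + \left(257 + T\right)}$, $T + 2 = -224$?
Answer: $\frac{1079}{1246} \approx 0.86597$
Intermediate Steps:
$T = -226$ ($T = -2 - 224 = -226$)
$p = \frac{1}{1246}$ ($p = \frac{1}{1215 + \left(257 - 226\right)} = \frac{1}{1215 + 31} = \frac{1}{1246} \approx 0.00080257$)
$p 1079 = \frac{1}{1246} \cdot 1079 = \frac{1079}{1246}$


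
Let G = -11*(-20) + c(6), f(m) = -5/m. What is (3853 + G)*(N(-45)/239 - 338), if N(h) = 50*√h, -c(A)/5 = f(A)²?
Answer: -24759007/18 + 3662575*I*√5/1434 ≈ -1.3755e+6 + 5711.1*I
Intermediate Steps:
c(A) = -125/A² (c(A) = -5*25/A² = -125/A²)
G = 7795/36 (G = -11*(-20) - 125/6² = 220 - 125*1/36 = 220 - 125/36 = 7795/36 ≈ 216.53)
(3853 + G)*(N(-45)/239 - 338) = (3853 + 7795/36)*((50*√(-45))/239 - 338) = 146503*((50*(3*I*√5))*(1/239) - 338)/36 = 146503*((150*I*√5)*(1/239) - 338)/36 = 146503*(150*I*√5/239 - 338)/36 = 146503*(-338 + 150*I*√5/239)/36 = -24759007/18 + 3662575*I*√5/1434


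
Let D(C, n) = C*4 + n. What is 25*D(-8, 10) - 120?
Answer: -670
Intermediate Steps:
D(C, n) = n + 4*C (D(C, n) = 4*C + n = n + 4*C)
25*D(-8, 10) - 120 = 25*(10 + 4*(-8)) - 120 = 25*(10 - 32) - 120 = 25*(-22) - 120 = -550 - 120 = -670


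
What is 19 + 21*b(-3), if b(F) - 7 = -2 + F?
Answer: 61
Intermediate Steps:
b(F) = 5 + F (b(F) = 7 + (-2 + F) = 5 + F)
19 + 21*b(-3) = 19 + 21*(5 - 3) = 19 + 21*2 = 19 + 42 = 61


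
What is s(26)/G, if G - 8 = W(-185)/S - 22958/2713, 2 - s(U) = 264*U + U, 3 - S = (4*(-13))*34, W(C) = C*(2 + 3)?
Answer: 33094932024/4730359 ≈ 6996.3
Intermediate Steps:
W(C) = 5*C (W(C) = C*5 = 5*C)
S = 1771 (S = 3 - 4*(-13)*34 = 3 - (-52)*34 = 3 - 1*(-1768) = 3 + 1768 = 1771)
s(U) = 2 - 265*U (s(U) = 2 - (264*U + U) = 2 - 265*U)
G = -4730359/4804723 (G = 8 + ((5*(-185))/1771 - 22958/2713) = 8 + (-925*1/1771 - 22958*1/2713) = 8 + (-925/1771 - 22958/2713) = 8 - 43168143/4804723 = -4730359/4804723 ≈ -0.98452)
s(26)/G = (2 - 265*26)/(-4730359/4804723) = (2 - 6890)*(-4804723/4730359) = -6888*(-4804723/4730359) = 33094932024/4730359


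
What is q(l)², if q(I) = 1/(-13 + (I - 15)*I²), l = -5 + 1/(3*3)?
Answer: 531441/126750952441 ≈ 4.1928e-6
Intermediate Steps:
l = -44/9 (l = -5 + (⅓)*(⅓) = -5 + ⅑ = -44/9 ≈ -4.8889)
q(I) = 1/(-13 + I²*(-15 + I)) (q(I) = 1/(-13 + (-15 + I)*I²) = 1/(-13 + I²*(-15 + I)))
q(l)² = (1/(-13 + (-44/9)³ - 15*(-44/9)²))² = (1/(-13 - 85184/729 - 15*1936/81))² = (1/(-13 - 85184/729 - 9680/27))² = (1/(-356021/729))² = (-729/356021)² = 531441/126750952441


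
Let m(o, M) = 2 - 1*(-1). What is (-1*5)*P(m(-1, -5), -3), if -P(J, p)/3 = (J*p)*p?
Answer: 405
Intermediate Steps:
m(o, M) = 3 (m(o, M) = 2 + 1 = 3)
P(J, p) = -3*J*p² (P(J, p) = -3*J*p*p = -3*J*p²)
(-1*5)*P(m(-1, -5), -3) = (-1*5)*(-3*3*(-3)²) = -(-15)*3*9 = -5*(-81) = 405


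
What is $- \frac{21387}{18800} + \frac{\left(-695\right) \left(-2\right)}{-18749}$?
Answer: $- \frac{427116863}{352481200} \approx -1.2117$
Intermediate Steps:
$- \frac{21387}{18800} + \frac{\left(-695\right) \left(-2\right)}{-18749} = \left(-21387\right) \frac{1}{18800} + 1390 \left(- \frac{1}{18749}\right) = - \frac{21387}{18800} - \frac{1390}{18749} = - \frac{427116863}{352481200}$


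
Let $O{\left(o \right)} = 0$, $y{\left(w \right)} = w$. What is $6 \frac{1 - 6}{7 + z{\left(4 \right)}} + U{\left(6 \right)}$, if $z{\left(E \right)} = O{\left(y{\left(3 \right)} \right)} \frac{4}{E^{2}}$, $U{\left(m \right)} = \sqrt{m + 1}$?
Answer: $- \frac{30}{7} + \sqrt{7} \approx -1.64$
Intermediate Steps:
$U{\left(m \right)} = \sqrt{1 + m}$
$z{\left(E \right)} = 0$ ($z{\left(E \right)} = 0 \frac{4}{E^{2}} = 0$)
$6 \frac{1 - 6}{7 + z{\left(4 \right)}} + U{\left(6 \right)} = 6 \frac{1 - 6}{7 + 0} + \sqrt{1 + 6} = 6 \left(- \frac{5}{7}\right) + \sqrt{7} = - \frac{30}{7} + \sqrt{7}$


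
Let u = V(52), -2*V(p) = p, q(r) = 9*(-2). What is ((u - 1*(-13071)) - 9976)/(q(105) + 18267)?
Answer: 93/553 ≈ 0.16817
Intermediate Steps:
q(r) = -18
V(p) = -p/2
u = -26 (u = -1/2*52 = -26)
((u - 1*(-13071)) - 9976)/(q(105) + 18267) = ((-26 - 1*(-13071)) - 9976)/(-18 + 18267) = ((-26 + 13071) - 9976)/18249 = (13045 - 9976)*(1/18249) = 3069*(1/18249) = 93/553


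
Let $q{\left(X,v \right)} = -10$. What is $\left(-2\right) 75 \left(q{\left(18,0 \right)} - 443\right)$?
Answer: $67950$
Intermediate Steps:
$\left(-2\right) 75 \left(q{\left(18,0 \right)} - 443\right) = \left(-2\right) 75 \left(-10 - 443\right) = \left(-150\right) \left(-453\right) = 67950$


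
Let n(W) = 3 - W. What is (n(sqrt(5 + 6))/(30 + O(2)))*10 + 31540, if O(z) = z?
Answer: 504655/16 - 5*sqrt(11)/16 ≈ 31540.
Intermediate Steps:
(n(sqrt(5 + 6))/(30 + O(2)))*10 + 31540 = ((3 - sqrt(5 + 6))/(30 + 2))*10 + 31540 = ((3 - sqrt(11))/32)*10 + 31540 = ((3 - sqrt(11))*(1/32))*10 + 31540 = (3/32 - sqrt(11)/32)*10 + 31540 = (15/16 - 5*sqrt(11)/16) + 31540 = 504655/16 - 5*sqrt(11)/16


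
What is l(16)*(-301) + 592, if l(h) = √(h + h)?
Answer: 592 - 1204*√2 ≈ -1110.7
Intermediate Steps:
l(h) = √2*√h (l(h) = √(2*h) = √2*√h)
l(16)*(-301) + 592 = (√2*√16)*(-301) + 592 = (√2*4)*(-301) + 592 = (4*√2)*(-301) + 592 = -1204*√2 + 592 = 592 - 1204*√2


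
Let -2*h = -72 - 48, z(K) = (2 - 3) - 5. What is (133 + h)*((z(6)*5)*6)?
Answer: -34740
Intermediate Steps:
z(K) = -6 (z(K) = -1 - 5 = -6)
h = 60 (h = -(-72 - 48)/2 = -½*(-120) = 60)
(133 + h)*((z(6)*5)*6) = (133 + 60)*(-6*5*6) = 193*(-30*6) = 193*(-180) = -34740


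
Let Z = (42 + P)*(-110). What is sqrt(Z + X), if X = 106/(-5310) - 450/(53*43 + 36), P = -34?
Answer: I*sqrt(147787249467065)/409755 ≈ 29.668*I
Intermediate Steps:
X = -263489/1229265 (X = 106*(-1/5310) - 450/(2279 + 36) = -53/2655 - 450/2315 = -53/2655 - 450*1/2315 = -53/2655 - 90/463 = -263489/1229265 ≈ -0.21435)
Z = -880 (Z = (42 - 34)*(-110) = 8*(-110) = -880)
sqrt(Z + X) = sqrt(-880 - 263489/1229265) = sqrt(-1082016689/1229265) = I*sqrt(147787249467065)/409755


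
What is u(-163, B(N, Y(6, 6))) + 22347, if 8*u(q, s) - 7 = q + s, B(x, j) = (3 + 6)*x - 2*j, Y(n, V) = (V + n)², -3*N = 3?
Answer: 178323/8 ≈ 22290.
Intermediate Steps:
N = -1 (N = -⅓*3 = -1)
B(x, j) = -2*j + 9*x (B(x, j) = 9*x - 2*j = -2*j + 9*x)
u(q, s) = 7/8 + q/8 + s/8 (u(q, s) = 7/8 + (q + s)/8 = 7/8 + (q/8 + s/8) = 7/8 + q/8 + s/8)
u(-163, B(N, Y(6, 6))) + 22347 = (7/8 + (⅛)*(-163) + (-2*(6 + 6)² + 9*(-1))/8) + 22347 = (7/8 - 163/8 + (-2*12² - 9)/8) + 22347 = (7/8 - 163/8 + (-2*144 - 9)/8) + 22347 = (7/8 - 163/8 + (-288 - 9)/8) + 22347 = (7/8 - 163/8 + (⅛)*(-297)) + 22347 = (7/8 - 163/8 - 297/8) + 22347 = -453/8 + 22347 = 178323/8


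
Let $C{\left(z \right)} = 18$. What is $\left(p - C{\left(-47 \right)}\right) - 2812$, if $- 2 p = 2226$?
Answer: $-3943$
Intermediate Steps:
$p = -1113$ ($p = \left(- \frac{1}{2}\right) 2226 = -1113$)
$\left(p - C{\left(-47 \right)}\right) - 2812 = \left(-1113 - 18\right) - 2812 = -1131 - 2812 = -3943$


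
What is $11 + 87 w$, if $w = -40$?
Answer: $-3469$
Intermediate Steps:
$11 + 87 w = 11 + 87 \left(-40\right) = 11 - 3480 = -3469$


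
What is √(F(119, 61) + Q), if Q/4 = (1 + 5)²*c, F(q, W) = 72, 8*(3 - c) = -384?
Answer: 6*√206 ≈ 86.116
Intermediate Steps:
c = 51 (c = 3 - ⅛*(-384) = 3 + 48 = 51)
Q = 7344 (Q = 4*((1 + 5)²*51) = 4*(6²*51) = 4*(36*51) = 4*1836 = 7344)
√(F(119, 61) + Q) = √(72 + 7344) = √7416 = 6*√206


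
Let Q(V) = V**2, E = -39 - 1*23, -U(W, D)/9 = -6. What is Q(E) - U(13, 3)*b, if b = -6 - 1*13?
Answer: 4870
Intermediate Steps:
U(W, D) = 54 (U(W, D) = -9*(-6) = 54)
E = -62 (E = -39 - 23 = -62)
b = -19 (b = -6 - 13 = -19)
Q(E) - U(13, 3)*b = (-62)**2 - 54*(-19) = 3844 - 1*(-1026) = 3844 + 1026 = 4870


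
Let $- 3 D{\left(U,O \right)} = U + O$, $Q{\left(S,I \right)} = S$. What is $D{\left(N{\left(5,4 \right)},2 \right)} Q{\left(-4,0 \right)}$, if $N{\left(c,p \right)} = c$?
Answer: $\frac{28}{3} \approx 9.3333$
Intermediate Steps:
$D{\left(U,O \right)} = - \frac{O}{3} - \frac{U}{3}$ ($D{\left(U,O \right)} = - \frac{U + O}{3} = - \frac{O + U}{3} = - \frac{O}{3} - \frac{U}{3}$)
$D{\left(N{\left(5,4 \right)},2 \right)} Q{\left(-4,0 \right)} = \left(\left(- \frac{1}{3}\right) 2 - \frac{5}{3}\right) \left(-4\right) = \left(- \frac{2}{3} - \frac{5}{3}\right) \left(-4\right) = \left(- \frac{7}{3}\right) \left(-4\right) = \frac{28}{3}$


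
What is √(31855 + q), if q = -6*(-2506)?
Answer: √46891 ≈ 216.54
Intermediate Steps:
q = 15036
√(31855 + q) = √(31855 + 15036) = √46891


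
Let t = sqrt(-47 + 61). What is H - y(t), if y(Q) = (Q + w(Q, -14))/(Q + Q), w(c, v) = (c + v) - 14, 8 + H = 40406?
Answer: 40397 + sqrt(14) ≈ 40401.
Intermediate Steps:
H = 40398 (H = -8 + 40406 = 40398)
t = sqrt(14) ≈ 3.7417
w(c, v) = -14 + c + v
y(Q) = (-28 + 2*Q)/(2*Q) (y(Q) = (Q + (-14 + Q - 14))/(Q + Q) = (Q + (-28 + Q))/((2*Q)) = (-28 + 2*Q)*(1/(2*Q)) = (-28 + 2*Q)/(2*Q))
H - y(t) = 40398 - (-14 + sqrt(14))/(sqrt(14)) = 40398 - sqrt(14)/14*(-14 + sqrt(14)) = 40398 - sqrt(14)*(-14 + sqrt(14))/14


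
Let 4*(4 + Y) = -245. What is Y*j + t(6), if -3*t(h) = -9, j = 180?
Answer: -11742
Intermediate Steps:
Y = -261/4 (Y = -4 + (1/4)*(-245) = -4 - 245/4 = -261/4 ≈ -65.250)
t(h) = 3 (t(h) = -1/3*(-9) = 3)
Y*j + t(6) = -261/4*180 + 3 = -11745 + 3 = -11742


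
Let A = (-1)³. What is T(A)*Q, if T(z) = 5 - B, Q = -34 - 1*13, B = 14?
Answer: 423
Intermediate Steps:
Q = -47 (Q = -34 - 13 = -47)
A = -1
T(z) = -9 (T(z) = 5 - 1*14 = 5 - 14 = -9)
T(A)*Q = -9*(-47) = 423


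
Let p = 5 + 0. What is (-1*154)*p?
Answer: -770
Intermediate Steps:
p = 5
(-1*154)*p = -1*154*5 = -154*5 = -770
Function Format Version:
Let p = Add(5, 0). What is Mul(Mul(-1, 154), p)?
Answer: -770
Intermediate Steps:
p = 5
Mul(Mul(-1, 154), p) = Mul(Mul(-1, 154), 5) = Mul(-154, 5) = -770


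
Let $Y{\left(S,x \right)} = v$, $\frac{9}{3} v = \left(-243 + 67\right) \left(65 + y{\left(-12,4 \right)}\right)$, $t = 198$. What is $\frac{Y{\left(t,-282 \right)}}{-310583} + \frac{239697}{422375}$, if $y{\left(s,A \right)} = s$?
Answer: $\frac{227277354053}{393547483875} \approx 0.57751$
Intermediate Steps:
$v = - \frac{9328}{3}$ ($v = \frac{\left(-243 + 67\right) \left(65 - 12\right)}{3} = \frac{\left(-176\right) 53}{3} = \frac{1}{3} \left(-9328\right) = - \frac{9328}{3} \approx -3109.3$)
$Y{\left(S,x \right)} = - \frac{9328}{3}$
$\frac{Y{\left(t,-282 \right)}}{-310583} + \frac{239697}{422375} = - \frac{9328}{3 \left(-310583\right)} + \frac{239697}{422375} = \left(- \frac{9328}{3}\right) \left(- \frac{1}{310583}\right) + 239697 \cdot \frac{1}{422375} = \frac{9328}{931749} + \frac{239697}{422375} = \frac{227277354053}{393547483875}$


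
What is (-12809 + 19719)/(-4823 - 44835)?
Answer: -3455/24829 ≈ -0.13915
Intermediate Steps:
(-12809 + 19719)/(-4823 - 44835) = 6910/(-49658) = 6910*(-1/49658) = -3455/24829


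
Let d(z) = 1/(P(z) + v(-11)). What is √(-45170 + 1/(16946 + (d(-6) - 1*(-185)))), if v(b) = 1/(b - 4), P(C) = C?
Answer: I*√109771588061621674/1558906 ≈ 212.53*I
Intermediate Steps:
v(b) = 1/(-4 + b)
d(z) = 1/(-1/15 + z) (d(z) = 1/(z + 1/(-4 - 11)) = 1/(z + 1/(-15)) = 1/(z - 1/15) = 1/(-1/15 + z))
√(-45170 + 1/(16946 + (d(-6) - 1*(-185)))) = √(-45170 + 1/(16946 + (15/(-1 + 15*(-6)) - 1*(-185)))) = √(-45170 + 1/(16946 + (15/(-1 - 90) + 185))) = √(-45170 + 1/(16946 + (15/(-91) + 185))) = √(-45170 + 1/(16946 + (15*(-1/91) + 185))) = √(-45170 + 1/(16946 + (-15/91 + 185))) = √(-45170 + 1/(16946 + 16820/91)) = √(-45170 + 1/(1558906/91)) = √(-45170 + 91/1558906) = √(-70415783929/1558906) = I*√109771588061621674/1558906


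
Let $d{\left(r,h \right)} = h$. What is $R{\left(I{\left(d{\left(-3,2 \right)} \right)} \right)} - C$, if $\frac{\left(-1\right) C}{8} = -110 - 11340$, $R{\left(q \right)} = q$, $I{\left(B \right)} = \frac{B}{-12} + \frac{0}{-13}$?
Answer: $- \frac{549601}{6} \approx -91600.0$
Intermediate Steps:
$I{\left(B \right)} = - \frac{B}{12}$ ($I{\left(B \right)} = B \left(- \frac{1}{12}\right) + 0 \left(- \frac{1}{13}\right) = - \frac{B}{12} + 0 = - \frac{B}{12}$)
$C = 91600$ ($C = - 8 \left(-110 - 11340\right) = \left(-8\right) \left(-11450\right) = 91600$)
$R{\left(I{\left(d{\left(-3,2 \right)} \right)} \right)} - C = \left(- \frac{1}{12}\right) 2 - 91600 = - \frac{1}{6} - 91600 = - \frac{549601}{6}$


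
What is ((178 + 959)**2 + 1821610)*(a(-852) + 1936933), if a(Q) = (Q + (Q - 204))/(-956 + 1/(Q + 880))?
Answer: 161467903765884265/26767 ≈ 6.0323e+12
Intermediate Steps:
a(Q) = (-204 + 2*Q)/(-956 + 1/(880 + Q)) (a(Q) = (Q + (-204 + Q))/(-956 + 1/(880 + Q)) = (-204 + 2*Q)/(-956 + 1/(880 + Q)))
((178 + 959)**2 + 1821610)*(a(-852) + 1936933) = ((178 + 959)**2 + 1821610)*(2*(89760 - 1*(-852)**2 - 778*(-852))/(841279 + 956*(-852)) + 1936933) = (1137**2 + 1821610)*(2*(89760 - 1*725904 + 662856)/(841279 - 814512) + 1936933) = (1292769 + 1821610)*(2*(89760 - 725904 + 662856)/26767 + 1936933) = 3114379*(2*(1/26767)*26712 + 1936933) = 3114379*(53424/26767 + 1936933) = 3114379*(51845939035/26767) = 161467903765884265/26767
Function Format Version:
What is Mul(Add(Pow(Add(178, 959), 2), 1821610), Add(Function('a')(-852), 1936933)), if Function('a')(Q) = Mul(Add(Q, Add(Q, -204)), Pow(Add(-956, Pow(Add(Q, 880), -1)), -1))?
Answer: Rational(161467903765884265, 26767) ≈ 6.0323e+12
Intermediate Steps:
Function('a')(Q) = Mul(Pow(Add(-956, Pow(Add(880, Q), -1)), -1), Add(-204, Mul(2, Q))) (Function('a')(Q) = Mul(Add(Q, Add(-204, Q)), Pow(Add(-956, Pow(Add(880, Q), -1)), -1)) = Mul(Add(-204, Mul(2, Q)), Pow(Add(-956, Pow(Add(880, Q), -1)), -1)) = Mul(Pow(Add(-956, Pow(Add(880, Q), -1)), -1), Add(-204, Mul(2, Q))))
Mul(Add(Pow(Add(178, 959), 2), 1821610), Add(Function('a')(-852), 1936933)) = Mul(Add(Pow(Add(178, 959), 2), 1821610), Add(Mul(2, Pow(Add(841279, Mul(956, -852)), -1), Add(89760, Mul(-1, Pow(-852, 2)), Mul(-778, -852))), 1936933)) = Mul(Add(Pow(1137, 2), 1821610), Add(Mul(2, Pow(Add(841279, -814512), -1), Add(89760, Mul(-1, 725904), 662856)), 1936933)) = Mul(Add(1292769, 1821610), Add(Mul(2, Pow(26767, -1), Add(89760, -725904, 662856)), 1936933)) = Mul(3114379, Add(Mul(2, Rational(1, 26767), 26712), 1936933)) = Mul(3114379, Add(Rational(53424, 26767), 1936933)) = Mul(3114379, Rational(51845939035, 26767)) = Rational(161467903765884265, 26767)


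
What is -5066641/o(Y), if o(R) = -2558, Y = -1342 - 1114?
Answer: 5066641/2558 ≈ 1980.7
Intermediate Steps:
Y = -2456
-5066641/o(Y) = -5066641/(-2558) = -5066641*(-1/2558) = 5066641/2558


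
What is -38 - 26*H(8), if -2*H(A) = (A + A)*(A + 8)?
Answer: 3290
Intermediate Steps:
H(A) = -A*(8 + A) (H(A) = -(A + A)*(A + 8)/2 = -2*A*(8 + A)/2 = -A*(8 + A))
-38 - 26*H(8) = -38 - (-26)*8*(8 + 8) = -38 - (-26)*8*16 = -38 - 26*(-128) = -38 + 3328 = 3290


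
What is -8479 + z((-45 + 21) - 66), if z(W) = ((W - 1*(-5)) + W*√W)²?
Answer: -730254 + 45900*I*√10 ≈ -7.3025e+5 + 1.4515e+5*I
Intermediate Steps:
z(W) = (5 + W + W^(3/2))² (z(W) = ((W + 5) + W^(3/2))² = ((5 + W) + W^(3/2))² = (5 + W + W^(3/2))²)
-8479 + z((-45 + 21) - 66) = -8479 + (5 + ((-45 + 21) - 66) + ((-45 + 21) - 66)^(3/2))² = -8479 + (5 + (-24 - 66) + (-24 - 66)^(3/2))² = -8479 + (5 - 90 + (-90)^(3/2))² = -8479 + (5 - 90 - 270*I*√10)² = -8479 + (-85 - 270*I*√10)²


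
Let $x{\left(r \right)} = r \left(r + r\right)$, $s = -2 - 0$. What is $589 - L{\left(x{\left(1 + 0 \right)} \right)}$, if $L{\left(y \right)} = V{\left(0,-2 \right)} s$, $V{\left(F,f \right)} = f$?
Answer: $585$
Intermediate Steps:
$s = -2$ ($s = -2 + 0 = -2$)
$x{\left(r \right)} = 2 r^{2}$ ($x{\left(r \right)} = r 2 r = 2 r^{2}$)
$L{\left(y \right)} = 4$ ($L{\left(y \right)} = \left(-2\right) \left(-2\right) = 4$)
$589 - L{\left(x{\left(1 + 0 \right)} \right)} = 589 - 4 = 585$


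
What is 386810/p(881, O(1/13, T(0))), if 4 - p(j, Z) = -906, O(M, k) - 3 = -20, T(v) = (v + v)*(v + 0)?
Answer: 38681/91 ≈ 425.07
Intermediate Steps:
T(v) = 2*v² (T(v) = (2*v)*v = 2*v²)
O(M, k) = -17 (O(M, k) = 3 - 20 = -17)
p(j, Z) = 910 (p(j, Z) = 4 - 1*(-906) = 4 + 906 = 910)
386810/p(881, O(1/13, T(0))) = 386810/910 = 386810*(1/910) = 38681/91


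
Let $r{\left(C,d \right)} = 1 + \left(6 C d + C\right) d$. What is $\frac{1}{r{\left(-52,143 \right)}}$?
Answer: $- \frac{1}{6387523} \approx -1.5656 \cdot 10^{-7}$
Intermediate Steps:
$r{\left(C,d \right)} = 1 + d \left(C + 6 C d\right)$ ($r{\left(C,d \right)} = 1 + \left(6 C d + C\right) d = 1 + \left(C + 6 C d\right) d = 1 + d \left(C + 6 C d\right)$)
$\frac{1}{r{\left(-52,143 \right)}} = \frac{1}{1 - 7436 + 6 \left(-52\right) 143^{2}} = \frac{1}{1 - 7436 + 6 \left(-52\right) 20449} = \frac{1}{1 - 7436 - 6380088} = \frac{1}{-6387523} = - \frac{1}{6387523}$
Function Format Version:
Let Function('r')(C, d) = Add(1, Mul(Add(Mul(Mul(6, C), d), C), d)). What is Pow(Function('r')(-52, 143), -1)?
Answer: Rational(-1, 6387523) ≈ -1.5656e-7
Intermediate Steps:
Function('r')(C, d) = Add(1, Mul(d, Add(C, Mul(6, C, d)))) (Function('r')(C, d) = Add(1, Mul(Add(Mul(6, C, d), C), d)) = Add(1, Mul(Add(C, Mul(6, C, d)), d)) = Add(1, Mul(d, Add(C, Mul(6, C, d)))))
Pow(Function('r')(-52, 143), -1) = Pow(Add(1, Mul(-52, 143), Mul(6, -52, Pow(143, 2))), -1) = Pow(Add(1, -7436, Mul(6, -52, 20449)), -1) = Pow(Add(1, -7436, -6380088), -1) = Pow(-6387523, -1) = Rational(-1, 6387523)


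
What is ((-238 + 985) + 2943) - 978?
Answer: 2712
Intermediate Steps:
((-238 + 985) + 2943) - 978 = (747 + 2943) - 978 = 3690 - 978 = 2712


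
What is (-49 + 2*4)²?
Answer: 1681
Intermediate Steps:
(-49 + 2*4)² = (-49 + 8)² = (-41)² = 1681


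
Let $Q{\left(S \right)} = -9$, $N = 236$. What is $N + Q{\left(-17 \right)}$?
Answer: $227$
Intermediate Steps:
$N + Q{\left(-17 \right)} = 236 - 9 = 227$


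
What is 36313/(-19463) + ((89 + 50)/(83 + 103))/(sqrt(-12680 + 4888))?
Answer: -36313/19463 - 139*I*sqrt(487)/362328 ≈ -1.8657 - 0.008466*I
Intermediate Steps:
36313/(-19463) + ((89 + 50)/(83 + 103))/(sqrt(-12680 + 4888)) = 36313*(-1/19463) + (139/186)/(sqrt(-7792)) = -36313/19463 + ((1/186)*139)/((4*I*sqrt(487))) = -36313/19463 + 139*(-I*sqrt(487)/1948)/186 = -36313/19463 - 139*I*sqrt(487)/362328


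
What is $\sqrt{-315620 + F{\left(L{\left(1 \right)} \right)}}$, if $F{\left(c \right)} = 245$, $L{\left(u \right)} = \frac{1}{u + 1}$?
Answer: $145 i \sqrt{15} \approx 561.58 i$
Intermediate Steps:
$L{\left(u \right)} = \frac{1}{1 + u}$
$\sqrt{-315620 + F{\left(L{\left(1 \right)} \right)}} = \sqrt{-315620 + 245} = \sqrt{-315375} = 145 i \sqrt{15}$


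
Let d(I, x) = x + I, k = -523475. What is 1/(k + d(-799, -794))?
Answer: -1/525068 ≈ -1.9045e-6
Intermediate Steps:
d(I, x) = I + x
1/(k + d(-799, -794)) = 1/(-523475 + (-799 - 794)) = 1/(-523475 - 1593) = 1/(-525068) = -1/525068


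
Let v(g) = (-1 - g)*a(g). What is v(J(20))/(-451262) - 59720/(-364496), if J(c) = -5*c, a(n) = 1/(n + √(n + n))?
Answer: 57268155883/349526787148 + 33*I*√2/153429080 ≈ 0.16384 + 3.0417e-7*I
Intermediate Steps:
a(n) = 1/(n + √2*√n) (a(n) = 1/(n + √(2*n)) = 1/(n + √2*√n))
v(g) = (-1 - g)/(g + √2*√g)
v(J(20))/(-451262) - 59720/(-364496) = ((-1 - (-5)*20)/(-5*20 + √2*√(-5*20)))/(-451262) - 59720/(-364496) = ((-1 - 1*(-100))/(-100 + √2*√(-100)))*(-1/451262) - 59720*(-1/364496) = ((-1 + 100)/(-100 + √2*(10*I)))*(-1/451262) + 7465/45562 = (99/(-100 + 10*I*√2))*(-1/451262) + 7465/45562 = -99/(451262*(-100 + 10*I*√2)) + 7465/45562 = 7465/45562 - 99/(451262*(-100 + 10*I*√2))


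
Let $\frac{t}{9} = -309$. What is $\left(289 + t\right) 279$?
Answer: $-695268$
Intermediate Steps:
$t = -2781$ ($t = 9 \left(-309\right) = -2781$)
$\left(289 + t\right) 279 = \left(289 - 2781\right) 279 = \left(-2492\right) 279 = -695268$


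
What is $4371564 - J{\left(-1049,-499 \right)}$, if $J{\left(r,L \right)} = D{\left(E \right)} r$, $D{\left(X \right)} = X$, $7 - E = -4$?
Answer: $4383103$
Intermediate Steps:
$E = 11$ ($E = 7 - -4 = 7 + 4 = 11$)
$J{\left(r,L \right)} = 11 r$
$4371564 - J{\left(-1049,-499 \right)} = 4371564 - 11 \left(-1049\right) = 4371564 - -11539 = 4371564 + 11539 = 4383103$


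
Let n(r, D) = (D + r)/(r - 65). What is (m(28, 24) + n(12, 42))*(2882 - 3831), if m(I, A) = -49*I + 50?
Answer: 66543880/53 ≈ 1.2555e+6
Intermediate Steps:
m(I, A) = 50 - 49*I
n(r, D) = (D + r)/(-65 + r)
(m(28, 24) + n(12, 42))*(2882 - 3831) = ((50 - 49*28) + (42 + 12)/(-65 + 12))*(2882 - 3831) = ((50 - 1372) + 54/(-53))*(-949) = (-1322 - 1/53*54)*(-949) = (-1322 - 54/53)*(-949) = -70120/53*(-949) = 66543880/53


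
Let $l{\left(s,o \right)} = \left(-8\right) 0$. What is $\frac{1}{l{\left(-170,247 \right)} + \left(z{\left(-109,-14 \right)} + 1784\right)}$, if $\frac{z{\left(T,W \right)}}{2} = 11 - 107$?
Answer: $\frac{1}{1592} \approx 0.00062814$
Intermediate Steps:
$l{\left(s,o \right)} = 0$
$z{\left(T,W \right)} = -192$ ($z{\left(T,W \right)} = 2 \left(11 - 107\right) = 2 \left(-96\right) = -192$)
$\frac{1}{l{\left(-170,247 \right)} + \left(z{\left(-109,-14 \right)} + 1784\right)} = \frac{1}{0 + \left(-192 + 1784\right)} = \frac{1}{0 + 1592} = \frac{1}{1592}$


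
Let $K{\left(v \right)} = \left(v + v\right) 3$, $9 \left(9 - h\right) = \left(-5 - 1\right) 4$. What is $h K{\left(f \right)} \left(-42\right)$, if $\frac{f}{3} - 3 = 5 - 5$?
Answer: $-26460$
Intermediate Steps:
$f = 9$ ($f = 9 + 3 \left(5 - 5\right) = 9 + 3 \cdot 0 = 9 + 0 = 9$)
$h = \frac{35}{3}$ ($h = 9 - \frac{\left(-5 - 1\right) 4}{9} = 9 - \frac{\left(-6\right) 4}{9} = 9 - - \frac{8}{3} = 9 + \frac{8}{3} = \frac{35}{3} \approx 11.667$)
$K{\left(v \right)} = 6 v$ ($K{\left(v \right)} = 2 v 3 = 6 v$)
$h K{\left(f \right)} \left(-42\right) = \frac{35 \cdot 6 \cdot 9}{3} \left(-42\right) = \frac{35}{3} \cdot 54 \left(-42\right) = 630 \left(-42\right) = -26460$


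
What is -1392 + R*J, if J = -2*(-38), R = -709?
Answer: -55276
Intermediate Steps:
J = 76
-1392 + R*J = -1392 - 709*76 = -1392 - 53884 = -55276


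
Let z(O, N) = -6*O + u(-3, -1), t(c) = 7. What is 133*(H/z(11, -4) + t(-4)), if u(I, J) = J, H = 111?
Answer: 47614/67 ≈ 710.66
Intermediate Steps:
z(O, N) = -1 - 6*O (z(O, N) = -6*O - 1 = -1 - 6*O)
133*(H/z(11, -4) + t(-4)) = 133*(111/(-1 - 6*11) + 7) = 133*(111/(-1 - 66) + 7) = 133*(111/(-67) + 7) = 133*(111*(-1/67) + 7) = 133*(-111/67 + 7) = 133*(358/67) = 47614/67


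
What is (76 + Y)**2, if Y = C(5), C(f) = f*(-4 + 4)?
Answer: 5776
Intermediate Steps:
C(f) = 0 (C(f) = f*0 = 0)
Y = 0
(76 + Y)**2 = (76 + 0)**2 = 76**2 = 5776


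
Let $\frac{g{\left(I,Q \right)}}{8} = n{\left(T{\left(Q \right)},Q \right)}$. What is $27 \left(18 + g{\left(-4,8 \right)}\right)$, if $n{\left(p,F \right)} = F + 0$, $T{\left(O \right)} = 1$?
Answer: $2214$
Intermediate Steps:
$n{\left(p,F \right)} = F$
$g{\left(I,Q \right)} = 8 Q$
$27 \left(18 + g{\left(-4,8 \right)}\right) = 27 \left(18 + 8 \cdot 8\right) = 27 \left(18 + 64\right) = 27 \cdot 82 = 2214$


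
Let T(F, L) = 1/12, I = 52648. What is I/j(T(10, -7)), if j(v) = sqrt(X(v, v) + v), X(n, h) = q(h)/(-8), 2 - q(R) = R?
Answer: -210592*I*sqrt(10)/5 ≈ -1.3319e+5*I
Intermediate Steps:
q(R) = 2 - R
X(n, h) = -1/4 + h/8 (X(n, h) = (2 - h)/(-8) = (2 - h)*(-1/8) = -1/4 + h/8)
T(F, L) = 1/12
j(v) = sqrt(-1/4 + 9*v/8) (j(v) = sqrt((-1/4 + v/8) + v) = sqrt(-1/4 + 9*v/8))
I/j(T(10, -7)) = 52648/((sqrt(-4 + 18*(1/12))/4)) = 52648/((sqrt(-4 + 3/2)/4)) = 52648/((sqrt(-5/2)/4)) = 52648/(((I*sqrt(10)/2)/4)) = 52648/((I*sqrt(10)/8)) = 52648*(-4*I*sqrt(10)/5) = -210592*I*sqrt(10)/5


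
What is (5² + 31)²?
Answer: 3136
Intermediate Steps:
(5² + 31)² = (25 + 31)² = 56² = 3136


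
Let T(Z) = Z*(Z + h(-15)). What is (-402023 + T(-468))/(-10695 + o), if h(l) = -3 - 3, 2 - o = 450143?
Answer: 180191/460836 ≈ 0.39101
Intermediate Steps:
o = -450141 (o = 2 - 1*450143 = 2 - 450143 = -450141)
h(l) = -6
T(Z) = Z*(-6 + Z) (T(Z) = Z*(Z - 6) = Z*(-6 + Z))
(-402023 + T(-468))/(-10695 + o) = (-402023 - 468*(-6 - 468))/(-10695 - 450141) = (-402023 - 468*(-474))/(-460836) = (-402023 + 221832)*(-1/460836) = -180191*(-1/460836) = 180191/460836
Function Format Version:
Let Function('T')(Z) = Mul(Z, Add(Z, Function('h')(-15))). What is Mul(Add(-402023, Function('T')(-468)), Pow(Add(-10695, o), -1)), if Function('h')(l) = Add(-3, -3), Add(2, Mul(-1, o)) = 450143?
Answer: Rational(180191, 460836) ≈ 0.39101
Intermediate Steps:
o = -450141 (o = Add(2, Mul(-1, 450143)) = Add(2, -450143) = -450141)
Function('h')(l) = -6
Function('T')(Z) = Mul(Z, Add(-6, Z)) (Function('T')(Z) = Mul(Z, Add(Z, -6)) = Mul(Z, Add(-6, Z)))
Mul(Add(-402023, Function('T')(-468)), Pow(Add(-10695, o), -1)) = Mul(Add(-402023, Mul(-468, Add(-6, -468))), Pow(Add(-10695, -450141), -1)) = Mul(Add(-402023, Mul(-468, -474)), Pow(-460836, -1)) = Mul(Add(-402023, 221832), Rational(-1, 460836)) = Mul(-180191, Rational(-1, 460836)) = Rational(180191, 460836)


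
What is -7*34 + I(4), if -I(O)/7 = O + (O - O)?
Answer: -266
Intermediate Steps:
I(O) = -7*O (I(O) = -7*(O + (O - O)) = -7*(O + 0) = -7*O)
-7*34 + I(4) = -7*34 - 7*4 = -238 - 28 = -266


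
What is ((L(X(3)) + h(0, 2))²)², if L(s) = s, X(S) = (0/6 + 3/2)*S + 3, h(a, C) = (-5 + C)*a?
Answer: 50625/16 ≈ 3164.1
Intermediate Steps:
h(a, C) = a*(-5 + C)
X(S) = 3 + 3*S/2 (X(S) = (0*(⅙) + 3*(½))*S + 3 = (0 + 3/2)*S + 3 = 3*S/2 + 3 = 3 + 3*S/2)
((L(X(3)) + h(0, 2))²)² = (((3 + (3/2)*3) + 0*(-5 + 2))²)² = (((3 + 9/2) + 0*(-3))²)² = ((15/2 + 0)²)² = ((15/2)²)² = (225/4)² = 50625/16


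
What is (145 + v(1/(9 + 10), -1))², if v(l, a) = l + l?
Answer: 7601049/361 ≈ 21056.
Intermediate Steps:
v(l, a) = 2*l
(145 + v(1/(9 + 10), -1))² = (145 + 2/(9 + 10))² = (145 + 2/19)² = (2757/19)² = 7601049/361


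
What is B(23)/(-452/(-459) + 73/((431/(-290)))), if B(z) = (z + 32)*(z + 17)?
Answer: -217611900/4761109 ≈ -45.706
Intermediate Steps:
B(z) = (17 + z)*(32 + z) (B(z) = (32 + z)*(17 + z) = (17 + z)*(32 + z))
B(23)/(-452/(-459) + 73/((431/(-290)))) = (544 + 23² + 49*23)/(-452/(-459) + 73/((431/(-290)))) = (544 + 529 + 1127)/(-452*(-1/459) + 73/((431*(-1/290)))) = 2200/(452/459 + 73/(-431/290)) = 2200/(452/459 + 73*(-290/431)) = 2200/(452/459 - 21170/431) = 2200/(-9522218/197829) = 2200*(-197829/9522218) = -217611900/4761109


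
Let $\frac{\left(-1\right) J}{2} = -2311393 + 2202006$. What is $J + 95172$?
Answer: $313946$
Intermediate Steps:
$J = 218774$ ($J = - 2 \left(-2311393 + 2202006\right) = \left(-2\right) \left(-109387\right) = 218774$)
$J + 95172 = 218774 + 95172 = 313946$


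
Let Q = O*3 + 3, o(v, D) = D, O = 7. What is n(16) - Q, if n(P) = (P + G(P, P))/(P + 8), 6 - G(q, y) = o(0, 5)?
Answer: -559/24 ≈ -23.292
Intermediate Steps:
G(q, y) = 1 (G(q, y) = 6 - 1*5 = 6 - 5 = 1)
Q = 24 (Q = 7*3 + 3 = 21 + 3 = 24)
n(P) = (1 + P)/(8 + P) (n(P) = (P + 1)/(P + 8) = (1 + P)/(8 + P))
n(16) - Q = (1 + 16)/(8 + 16) - 1*24 = 17/24 - 24 = -559/24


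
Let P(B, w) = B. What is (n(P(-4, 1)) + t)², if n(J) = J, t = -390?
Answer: 155236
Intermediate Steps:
(n(P(-4, 1)) + t)² = (-4 - 390)² = (-394)² = 155236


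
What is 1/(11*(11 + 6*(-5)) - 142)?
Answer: -1/351 ≈ -0.0028490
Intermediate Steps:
1/(11*(11 + 6*(-5)) - 142) = 1/(11*(11 - 30) - 142) = 1/(11*(-19) - 142) = 1/(-209 - 142) = 1/(-351) = -1/351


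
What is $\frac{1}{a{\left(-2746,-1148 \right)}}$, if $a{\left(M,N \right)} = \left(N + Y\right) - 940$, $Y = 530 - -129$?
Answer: $- \frac{1}{1429} \approx -0.00069979$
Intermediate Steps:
$Y = 659$ ($Y = 530 + 129 = 659$)
$a{\left(M,N \right)} = -281 + N$ ($a{\left(M,N \right)} = \left(N + 659\right) - 940 = \left(659 + N\right) - 940 = -281 + N$)
$\frac{1}{a{\left(-2746,-1148 \right)}} = \frac{1}{-281 - 1148} = \frac{1}{-1429} = - \frac{1}{1429}$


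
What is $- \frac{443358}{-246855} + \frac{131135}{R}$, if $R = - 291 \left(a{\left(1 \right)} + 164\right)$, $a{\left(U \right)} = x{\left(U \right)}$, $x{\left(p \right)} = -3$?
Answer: $- \frac{552360227}{550733505} \approx -1.003$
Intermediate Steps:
$a{\left(U \right)} = -3$
$R = -46851$ ($R = - 291 \left(-3 + 164\right) = \left(-291\right) 161 = -46851$)
$- \frac{443358}{-246855} + \frac{131135}{R} = - \frac{443358}{-246855} + \frac{131135}{-46851} = \left(-443358\right) \left(- \frac{1}{246855}\right) + 131135 \left(- \frac{1}{46851}\right) = \frac{147786}{82285} - \frac{131135}{46851} = - \frac{552360227}{550733505}$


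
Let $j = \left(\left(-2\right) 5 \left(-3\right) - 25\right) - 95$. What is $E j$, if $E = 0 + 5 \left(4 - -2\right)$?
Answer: $-2700$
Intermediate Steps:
$E = 30$ ($E = 0 + 5 \left(4 + 2\right) = 0 + 5 \cdot 6 = 0 + 30 = 30$)
$j = -90$ ($j = \left(\left(-10\right) \left(-3\right) - 25\right) - 95 = \left(30 - 25\right) - 95 = 5 - 95 = -90$)
$E j = 30 \left(-90\right) = -2700$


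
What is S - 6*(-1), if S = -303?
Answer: -297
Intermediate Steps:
S - 6*(-1) = -303 - 6*(-1) = -303 - 1*(-6) = -303 + 6 = -297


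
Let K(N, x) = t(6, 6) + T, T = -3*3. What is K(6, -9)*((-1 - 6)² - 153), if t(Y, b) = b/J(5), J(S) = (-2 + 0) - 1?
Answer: 1144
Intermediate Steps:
T = -9
J(S) = -3 (J(S) = -2 - 1 = -3)
t(Y, b) = -b/3 (t(Y, b) = b/(-3) = b*(-⅓) = -b/3)
K(N, x) = -11 (K(N, x) = -⅓*6 - 9 = -2 - 9 = -11)
K(6, -9)*((-1 - 6)² - 153) = -11*((-1 - 6)² - 153) = -11*((-7)² - 153) = -11*(49 - 153) = -11*(-104) = 1144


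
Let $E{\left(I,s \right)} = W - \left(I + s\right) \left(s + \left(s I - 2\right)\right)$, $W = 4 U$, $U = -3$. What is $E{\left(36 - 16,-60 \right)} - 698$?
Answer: $-51190$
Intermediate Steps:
$W = -12$ ($W = 4 \left(-3\right) = -12$)
$E{\left(I,s \right)} = -12 - \left(I + s\right) \left(-2 + s + I s\right)$ ($E{\left(I,s \right)} = -12 - \left(I + s\right) \left(s + \left(s I - 2\right)\right) = -12 - \left(I + s\right) \left(s + \left(I s - 2\right)\right) = -12 - \left(I + s\right) \left(s + \left(-2 + I s\right)\right) = -12 - \left(I + s\right) \left(-2 + s + I s\right)$)
$E{\left(36 - 16,-60 \right)} - 698 = \left(-12 - \left(-60\right)^{2} + 2 \left(36 - 16\right) + 2 \left(-60\right) - \left(36 - 16\right) \left(-60\right) - \left(36 - 16\right) \left(-60\right)^{2} - - 60 \left(36 - 16\right)^{2}\right) - 698 = \left(-12 - 3600 + 2 \cdot 20 - 120 - 20 \left(-60\right) - 20 \cdot 3600 - - 60 \cdot 20^{2}\right) - 698 = \left(-12 - 3600 + 40 - 120 + 1200 - 72000 - \left(-60\right) 400\right) - 698 = \left(-12 - 3600 + 40 - 120 + 1200 - 72000 + 24000\right) - 698 = -50492 - 698 = -51190$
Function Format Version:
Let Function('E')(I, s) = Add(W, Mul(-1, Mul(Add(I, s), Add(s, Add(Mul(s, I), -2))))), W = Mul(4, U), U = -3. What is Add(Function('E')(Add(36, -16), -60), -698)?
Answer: -51190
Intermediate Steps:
W = -12 (W = Mul(4, -3) = -12)
Function('E')(I, s) = Add(-12, Mul(-1, Add(I, s), Add(-2, s, Mul(I, s)))) (Function('E')(I, s) = Add(-12, Mul(-1, Mul(Add(I, s), Add(s, Add(Mul(s, I), -2))))) = Add(-12, Mul(-1, Mul(Add(I, s), Add(s, Add(Mul(I, s), -2))))) = Add(-12, Mul(-1, Mul(Add(I, s), Add(s, Add(-2, Mul(I, s)))))) = Add(-12, Mul(-1, Mul(Add(I, s), Add(-2, s, Mul(I, s))))) = Add(-12, Mul(-1, Add(I, s), Add(-2, s, Mul(I, s)))))
Add(Function('E')(Add(36, -16), -60), -698) = Add(Add(-12, Mul(-1, Pow(-60, 2)), Mul(2, Add(36, -16)), Mul(2, -60), Mul(-1, Add(36, -16), -60), Mul(-1, Add(36, -16), Pow(-60, 2)), Mul(-1, -60, Pow(Add(36, -16), 2))), -698) = Add(Add(-12, Mul(-1, 3600), Mul(2, 20), -120, Mul(-1, 20, -60), Mul(-1, 20, 3600), Mul(-1, -60, Pow(20, 2))), -698) = Add(Add(-12, -3600, 40, -120, 1200, -72000, Mul(-1, -60, 400)), -698) = Add(Add(-12, -3600, 40, -120, 1200, -72000, 24000), -698) = Add(-50492, -698) = -51190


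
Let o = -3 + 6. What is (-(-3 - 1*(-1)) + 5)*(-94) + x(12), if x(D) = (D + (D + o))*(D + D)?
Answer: -10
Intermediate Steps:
o = 3
x(D) = 2*D*(3 + 2*D) (x(D) = (D + (D + 3))*(D + D) = (D + (3 + D))*(2*D) = (3 + 2*D)*(2*D) = 2*D*(3 + 2*D))
(-(-3 - 1*(-1)) + 5)*(-94) + x(12) = (-(-3 - 1*(-1)) + 5)*(-94) + 2*12*(3 + 2*12) = (-(-3 + 1) + 5)*(-94) + 2*12*(3 + 24) = (-1*(-2) + 5)*(-94) + 2*12*27 = (2 + 5)*(-94) + 648 = 7*(-94) + 648 = -658 + 648 = -10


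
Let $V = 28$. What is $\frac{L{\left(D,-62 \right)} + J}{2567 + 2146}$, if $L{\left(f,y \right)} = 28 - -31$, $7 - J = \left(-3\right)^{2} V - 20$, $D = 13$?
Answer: $- \frac{166}{4713} \approx -0.035222$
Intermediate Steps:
$J = -225$ ($J = 7 - \left(\left(-3\right)^{2} \cdot 28 - 20\right) = 7 - \left(9 \cdot 28 - 20\right) = 7 - \left(252 - 20\right) = 7 - 232 = -225$)
$L{\left(f,y \right)} = 59$ ($L{\left(f,y \right)} = 28 + 31 = 59$)
$\frac{L{\left(D,-62 \right)} + J}{2567 + 2146} = \frac{59 - 225}{2567 + 2146} = - \frac{166}{4713}$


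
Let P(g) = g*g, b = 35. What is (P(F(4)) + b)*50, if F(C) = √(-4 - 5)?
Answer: 1300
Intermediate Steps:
F(C) = 3*I (F(C) = √(-9) = 3*I)
P(g) = g²
(P(F(4)) + b)*50 = ((3*I)² + 35)*50 = (-9 + 35)*50 = 26*50 = 1300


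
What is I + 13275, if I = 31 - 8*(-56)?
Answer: 13754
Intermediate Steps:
I = 479 (I = 31 + 448 = 479)
I + 13275 = 479 + 13275 = 13754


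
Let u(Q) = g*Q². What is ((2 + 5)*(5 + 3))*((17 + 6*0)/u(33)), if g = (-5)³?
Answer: -952/136125 ≈ -0.0069936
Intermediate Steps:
g = -125
u(Q) = -125*Q²
((2 + 5)*(5 + 3))*((17 + 6*0)/u(33)) = ((2 + 5)*(5 + 3))*((17 + 6*0)/((-125*33²))) = (7*8)*((17 + 0)/((-125*1089))) = 56*(17/(-136125)) = 56*(17*(-1/136125)) = 56*(-17/136125) = -952/136125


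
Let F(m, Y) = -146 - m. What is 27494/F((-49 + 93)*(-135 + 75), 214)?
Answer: 13747/1247 ≈ 11.024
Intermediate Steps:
27494/F((-49 + 93)*(-135 + 75), 214) = 27494/(-146 - (-49 + 93)*(-135 + 75)) = 27494/(-146 - 44*(-60)) = 27494/(-146 - 1*(-2640)) = 27494/(-146 + 2640) = 27494/2494 = 27494*(1/2494) = 13747/1247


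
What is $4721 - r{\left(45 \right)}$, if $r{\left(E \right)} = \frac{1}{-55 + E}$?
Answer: $\frac{47211}{10} \approx 4721.1$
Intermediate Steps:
$4721 - r{\left(45 \right)} = 4721 - \frac{1}{-55 + 45} = 4721 - \frac{1}{-10} = 4721 - - \frac{1}{10} = 4721 + \frac{1}{10} = \frac{47211}{10}$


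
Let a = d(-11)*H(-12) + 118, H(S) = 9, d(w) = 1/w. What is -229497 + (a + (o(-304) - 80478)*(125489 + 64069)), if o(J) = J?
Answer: -168444141094/11 ≈ -1.5313e+10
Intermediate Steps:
a = 1289/11 (a = 9/(-11) + 118 = -1/11*9 + 118 = -9/11 + 118 = 1289/11 ≈ 117.18)
-229497 + (a + (o(-304) - 80478)*(125489 + 64069)) = -229497 + (1289/11 + (-304 - 80478)*(125489 + 64069)) = -229497 + (1289/11 - 80782*189558) = -229497 + (1289/11 - 15312874356) = -229497 - 168441616627/11 = -168444141094/11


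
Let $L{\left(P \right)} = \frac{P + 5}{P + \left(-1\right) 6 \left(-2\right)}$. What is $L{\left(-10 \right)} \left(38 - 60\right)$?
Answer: $55$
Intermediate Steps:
$L{\left(P \right)} = \frac{5 + P}{12 + P}$ ($L{\left(P \right)} = \frac{5 + P}{P - -12} = \frac{5 + P}{P + 12} = \frac{5 + P}{12 + P}$)
$L{\left(-10 \right)} \left(38 - 60\right) = \frac{5 - 10}{12 - 10} \left(38 - 60\right) = \frac{1}{2} \left(-5\right) \left(-22\right) = \left(- \frac{5}{2}\right) \left(-22\right) = 55$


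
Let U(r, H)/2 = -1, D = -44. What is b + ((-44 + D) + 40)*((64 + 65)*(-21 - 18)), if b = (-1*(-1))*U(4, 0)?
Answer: 241486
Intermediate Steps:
U(r, H) = -2 (U(r, H) = 2*(-1) = -2)
b = -2 (b = -1*(-1)*(-2) = 1*(-2) = -2)
b + ((-44 + D) + 40)*((64 + 65)*(-21 - 18)) = -2 + ((-44 - 44) + 40)*((64 + 65)*(-21 - 18)) = -2 + (-88 + 40)*(129*(-39)) = -2 - 48*(-5031) = -2 + 241488 = 241486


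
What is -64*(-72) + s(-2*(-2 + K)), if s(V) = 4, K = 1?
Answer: 4612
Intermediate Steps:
-64*(-72) + s(-2*(-2 + K)) = -64*(-72) + 4 = 4608 + 4 = 4612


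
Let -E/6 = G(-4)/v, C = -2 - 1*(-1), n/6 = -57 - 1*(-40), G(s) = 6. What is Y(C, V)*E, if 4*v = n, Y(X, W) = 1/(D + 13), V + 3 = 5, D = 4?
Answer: 24/289 ≈ 0.083045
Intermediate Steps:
V = 2 (V = -3 + 5 = 2)
n = -102 (n = 6*(-57 - 1*(-40)) = 6*(-57 + 40) = 6*(-17) = -102)
C = -1 (C = -2 + 1 = -1)
Y(X, W) = 1/17 (Y(X, W) = 1/(4 + 13) = 1/17)
v = -51/2 (v = (¼)*(-102) = -51/2 ≈ -25.500)
E = 24/17 (E = -36/(-51/2) = -36*(-2)/51 = -6*(-4/17) = 24/17 ≈ 1.4118)
Y(C, V)*E = (1/17)*(24/17) = 24/289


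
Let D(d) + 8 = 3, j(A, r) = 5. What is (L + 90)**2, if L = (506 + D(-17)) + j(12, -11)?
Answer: 355216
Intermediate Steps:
D(d) = -5 (D(d) = -8 + 3 = -5)
L = 506 (L = (506 - 5) + 5 = 501 + 5 = 506)
(L + 90)**2 = (506 + 90)**2 = 596**2 = 355216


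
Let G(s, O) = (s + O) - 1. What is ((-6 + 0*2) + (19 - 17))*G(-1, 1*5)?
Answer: -12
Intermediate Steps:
G(s, O) = -1 + O + s (G(s, O) = (O + s) - 1 = -1 + O + s)
((-6 + 0*2) + (19 - 17))*G(-1, 1*5) = ((-6 + 0*2) + (19 - 17))*(-1 + 1*5 - 1) = ((-6 + 0) + 2)*(-1 + 5 - 1) = (-6 + 2)*3 = -4*3 = -12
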